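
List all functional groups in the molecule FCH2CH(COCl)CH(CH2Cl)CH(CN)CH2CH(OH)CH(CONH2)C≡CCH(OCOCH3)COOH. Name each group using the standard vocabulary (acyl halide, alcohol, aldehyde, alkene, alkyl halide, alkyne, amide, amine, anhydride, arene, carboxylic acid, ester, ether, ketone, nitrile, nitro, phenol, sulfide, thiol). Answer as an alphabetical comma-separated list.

Working along the chain:
  FCH2: halogen on an sp³ carbon → alkyl halide.
  CH(COCl): pendant –C(=O)X: carbonyl C bonded to C and halogen → acyl halide.
  CH(CH2Cl): pendant –CH2X: halogen on sp³ carbon → alkyl halide.
  CH(CN): pendant –C≡N: nitrile.
  CH(OH): –OH on an sp³ carbon → alcohol (secondary).
  CH(CONH2): pendant –CONH2: carbonyl C bonded to C and N → amide.
  C≡C: C≡C triple bond → alkyne.
  CH(OCOCH3): pendant –OC(=O)CH3: an acyloxy group → ester.
  COOH: –COOH: carbonyl C bonded to –OH and C → carboxylic acid (the –OH is not a separate alcohol).

acyl halide, alcohol, alkyl halide, alkyne, amide, carboxylic acid, ester, nitrile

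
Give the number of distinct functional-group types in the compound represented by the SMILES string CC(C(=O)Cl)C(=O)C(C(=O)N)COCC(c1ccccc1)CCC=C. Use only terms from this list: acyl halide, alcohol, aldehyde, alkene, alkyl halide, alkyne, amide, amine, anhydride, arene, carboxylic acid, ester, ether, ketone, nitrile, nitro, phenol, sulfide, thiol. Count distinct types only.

6

Reading the structure from left to right:
  CH(COCl): pendant –C(=O)X: carbonyl C bonded to C and halogen → acyl halide.
  CO: –C(=O)– with carbon on both sides → ketone.
  CH(CONH2): pendant –CONH2: carbonyl C bonded to C and N → amide.
  CH2OCH2: C–O–C with sp³ carbons on both sides and no adjacent C=O → ether.
  CH(C6H5): pendant –C6H5: benzene ring → arene.
  CH=CH2: C=C double bond → alkene.
Distinct types present: acyl halide, alkene, amide, arene, ether, ketone.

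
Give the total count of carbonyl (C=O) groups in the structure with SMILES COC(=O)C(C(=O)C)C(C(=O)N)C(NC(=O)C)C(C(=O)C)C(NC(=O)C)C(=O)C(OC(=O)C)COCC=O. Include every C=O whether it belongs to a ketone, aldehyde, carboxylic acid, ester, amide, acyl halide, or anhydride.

9

CH3OOC: ester, 1 C=O (running total 1).
CH(COCH3): ketone, 1 C=O (running total 2).
CH(CONH2): amide, 1 C=O (running total 3).
CH(NHCOCH3): amide, 1 C=O (running total 4).
CH(COCH3): ketone, 1 C=O (running total 5).
CH(NHCOCH3): amide, 1 C=O (running total 6).
CO: ketone, 1 C=O (running total 7).
CH(OCOCH3): ester, 1 C=O (running total 8).
CHO: aldehyde, 1 C=O (running total 9).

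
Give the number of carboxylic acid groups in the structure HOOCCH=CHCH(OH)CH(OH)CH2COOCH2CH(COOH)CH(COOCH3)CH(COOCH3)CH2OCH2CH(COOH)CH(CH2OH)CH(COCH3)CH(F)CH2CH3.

Reading the structure from left to right:
  HOOC: –COOH: carbonyl C bonded to –OH and C → carboxylic acid (the –OH is not a separate alcohol).
  CH=CH: C=C double bond → alkene.
  CH(OH): –OH on an sp³ carbon → alcohol (secondary).
  CH(OH): –OH on an sp³ carbon → alcohol (secondary).
  CH2COOCH2: –C(=O)–O–C with C on the carbonyl side → ester.
  CH(COOH): pendant –COOH: carbonyl C bonded to C and –OH → carboxylic acid.
  CH(COOCH3): pendant –COOCH3: carbonyl C bonded to C and –OCH3 → ester.
  CH(COOCH3): pendant –COOCH3: carbonyl C bonded to C and –OCH3 → ester.
  CH2OCH2: C–O–C with sp³ carbons on both sides and no adjacent C=O → ether.
  CH(COOH): pendant –COOH: carbonyl C bonded to C and –OH → carboxylic acid.
  CH(CH2OH): pendant –CH2OH on an sp³ backbone C → alcohol.
  CH(COCH3): pendant –COCH3: carbonyl C bonded to two carbons → ketone.
  CH(F): halogen on an sp³ carbon → alkyl halide.
Carboxylic acid appears at: HOOC, CH(COOH), CH(COOH) → 3.

3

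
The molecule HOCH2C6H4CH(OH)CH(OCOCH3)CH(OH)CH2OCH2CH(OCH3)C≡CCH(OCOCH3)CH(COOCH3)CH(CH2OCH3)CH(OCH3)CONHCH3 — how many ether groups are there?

4

Working along the chain:
  HOCH2: HO– on an sp³ carbon → alcohol.
  C6H4: para-disubstituted benzene ring → arene.
  CH(OH): –OH on an sp³ carbon → alcohol (secondary).
  CH(OCOCH3): pendant –OC(=O)CH3: an acyloxy group → ester.
  CH(OH): –OH on an sp³ carbon → alcohol (secondary).
  CH2OCH2: C–O–C with sp³ carbons on both sides and no adjacent C=O → ether.
  CH(OCH3): pendant –OCH3: C–O–C with sp³ C, no adjacent C=O → ether.
  C≡C: C≡C triple bond → alkyne.
  CH(OCOCH3): pendant –OC(=O)CH3: an acyloxy group → ester.
  CH(COOCH3): pendant –COOCH3: carbonyl C bonded to C and –OCH3 → ester.
  CH(CH2OCH3): pendant –CH2OCH3: C–O–C linkage → ether.
  CH(OCH3): pendant –OCH3: C–O–C with sp³ C, no adjacent C=O → ether.
  CONHCH3: –C(=O)NHCH3: carbonyl C bonded to C and to N → amide (the N is not an amine).
Ether appears at: CH2OCH2, CH(OCH3), CH(CH2OCH3), CH(OCH3) → 4.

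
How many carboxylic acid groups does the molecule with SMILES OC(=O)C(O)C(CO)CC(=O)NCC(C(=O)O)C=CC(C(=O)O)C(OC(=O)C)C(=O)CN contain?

3

–COOH: carbonyl C bonded to –OH and C → carboxylic acid (the –OH is not a separate alcohol).
–OH on an sp³ carbon → alcohol (secondary).
pendant –CH2OH on an sp³ backbone C → alcohol.
–C(=O)–N– linkage → amide (the N is not an amine).
pendant –COOH: carbonyl C bonded to C and –OH → carboxylic acid.
C=C double bond → alkene.
pendant –COOH: carbonyl C bonded to C and –OH → carboxylic acid.
pendant –OC(=O)CH3: an acyloxy group → ester.
–C(=O)– with carbon on both sides → ketone.
–NH2 on an sp³ carbon with no adjacent C=O → amine.
Carboxylic acid appears at: HOOC, CH(COOH), CH(COOH) → 3.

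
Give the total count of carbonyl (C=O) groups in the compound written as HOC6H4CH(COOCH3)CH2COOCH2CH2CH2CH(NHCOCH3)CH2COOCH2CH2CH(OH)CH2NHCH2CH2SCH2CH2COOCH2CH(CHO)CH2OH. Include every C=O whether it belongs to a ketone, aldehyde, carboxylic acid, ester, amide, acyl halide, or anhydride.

CH(COOCH3): ester, 1 C=O (running total 1).
CH2COOCH2: ester, 1 C=O (running total 2).
CH(NHCOCH3): amide, 1 C=O (running total 3).
CH2COOCH2: ester, 1 C=O (running total 4).
CH2COOCH2: ester, 1 C=O (running total 5).
CH(CHO): aldehyde, 1 C=O (running total 6).

6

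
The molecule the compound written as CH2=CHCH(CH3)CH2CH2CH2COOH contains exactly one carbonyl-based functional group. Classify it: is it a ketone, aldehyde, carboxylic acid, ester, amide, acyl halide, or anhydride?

carboxylic acid

The carbonyl is in the COOH segment: –COOH: carbonyl C bonded to –OH and C → carboxylic acid (the –OH is not a separate alcohol).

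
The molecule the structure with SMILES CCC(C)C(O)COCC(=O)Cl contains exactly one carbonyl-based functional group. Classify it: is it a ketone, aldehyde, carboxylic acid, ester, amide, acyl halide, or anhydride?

acyl halide

The carbonyl is in the COCl segment: –C(=O)Cl: carbonyl C bonded to C and to a halogen → acyl halide (not alkyl halide).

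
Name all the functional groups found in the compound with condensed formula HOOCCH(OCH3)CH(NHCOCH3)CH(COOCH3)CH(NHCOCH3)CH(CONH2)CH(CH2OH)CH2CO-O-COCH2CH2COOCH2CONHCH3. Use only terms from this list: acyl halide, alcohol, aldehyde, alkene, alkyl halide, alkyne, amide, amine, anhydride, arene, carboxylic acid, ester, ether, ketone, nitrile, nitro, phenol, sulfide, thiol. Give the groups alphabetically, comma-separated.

alcohol, amide, anhydride, carboxylic acid, ester, ether

Taking each segment in turn:
  HOOC: –COOH: carbonyl C bonded to –OH and C → carboxylic acid (the –OH is not a separate alcohol).
  CH(OCH3): pendant –OCH3: C–O–C with sp³ C, no adjacent C=O → ether.
  CH(NHCOCH3): pendant –NHC(=O)CH3: N bonded to a carbonyl → amide (not amine).
  CH(COOCH3): pendant –COOCH3: carbonyl C bonded to C and –OCH3 → ester.
  CH(NHCOCH3): pendant –NHC(=O)CH3: N bonded to a carbonyl → amide (not amine).
  CH(CONH2): pendant –CONH2: carbonyl C bonded to C and N → amide.
  CH(CH2OH): pendant –CH2OH on an sp³ backbone C → alcohol.
  CH2CO-O-COCH2: two acyl groups sharing one oxygen, –C(=O)–O–C(=O)– → anhydride.
  CH2COOCH2: –C(=O)–O–C with C on the carbonyl side → ester.
  CONHCH3: –C(=O)NHCH3: carbonyl C bonded to C and to N → amide (the N is not an amine).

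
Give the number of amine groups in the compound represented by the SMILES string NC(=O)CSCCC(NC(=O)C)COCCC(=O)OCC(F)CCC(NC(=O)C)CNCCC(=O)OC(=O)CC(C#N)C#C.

1

–C(=O)NH2: carbonyl C bonded to C and to N → amide (the N is not a separate amine).
C–S–C linkage → sulfide (thioether).
pendant –NHC(=O)CH3: N bonded to a carbonyl → amide (not amine).
C–O–C with sp³ carbons on both sides and no adjacent C=O → ether.
–C(=O)–O–C with C on the carbonyl side → ester.
halogen on an sp³ carbon → alkyl halide.
pendant –NHC(=O)CH3: N bonded to a carbonyl → amide (not amine).
C–N–C with sp³ carbons and no adjacent C=O → amine (secondary).
two acyl groups sharing one oxygen, –C(=O)–O–C(=O)– → anhydride.
pendant –C≡N: nitrile.
C≡C triple bond → alkyne.
Amine appears at: CH2NHCH2 → 1.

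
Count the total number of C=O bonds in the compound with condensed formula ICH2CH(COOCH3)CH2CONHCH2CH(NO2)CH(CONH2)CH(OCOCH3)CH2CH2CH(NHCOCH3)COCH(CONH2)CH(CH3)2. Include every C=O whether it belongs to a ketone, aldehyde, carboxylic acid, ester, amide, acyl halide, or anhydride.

CH(COOCH3): ester, 1 C=O (running total 1).
CH2CONHCH2: amide, 1 C=O (running total 2).
CH(CONH2): amide, 1 C=O (running total 3).
CH(OCOCH3): ester, 1 C=O (running total 4).
CH(NHCOCH3): amide, 1 C=O (running total 5).
CO: ketone, 1 C=O (running total 6).
CH(CONH2): amide, 1 C=O (running total 7).

7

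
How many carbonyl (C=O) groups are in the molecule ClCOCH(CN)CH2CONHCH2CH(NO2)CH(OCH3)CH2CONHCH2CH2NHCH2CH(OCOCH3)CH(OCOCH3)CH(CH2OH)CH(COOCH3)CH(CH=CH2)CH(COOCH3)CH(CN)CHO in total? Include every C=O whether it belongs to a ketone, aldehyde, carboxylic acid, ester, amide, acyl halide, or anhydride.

8

ClCO: acyl halide, 1 C=O (running total 1).
CH2CONHCH2: amide, 1 C=O (running total 2).
CH2CONHCH2: amide, 1 C=O (running total 3).
CH(OCOCH3): ester, 1 C=O (running total 4).
CH(OCOCH3): ester, 1 C=O (running total 5).
CH(COOCH3): ester, 1 C=O (running total 6).
CH(COOCH3): ester, 1 C=O (running total 7).
CHO: aldehyde, 1 C=O (running total 8).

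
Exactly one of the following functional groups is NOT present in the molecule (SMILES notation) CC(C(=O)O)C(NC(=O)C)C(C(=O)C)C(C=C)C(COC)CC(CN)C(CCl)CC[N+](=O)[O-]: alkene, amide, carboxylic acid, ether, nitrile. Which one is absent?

nitrile

ether: present (CH(CH2OCH3) — pendant –CH2OCH3: C–O–C linkage → ether).
carboxylic acid: present (CH(COOH) — pendant –COOH: carbonyl C bonded to C and –OH → carboxylic acid).
alkene: present (CH(CH=CH2) — pendant –CH=CH2: C=C double bond → alkene).
amide: present (CH(NHCOCH3) — pendant –NHC(=O)CH3: N bonded to a carbonyl → amide (not amine)).
nitrile: no segment matches this pattern.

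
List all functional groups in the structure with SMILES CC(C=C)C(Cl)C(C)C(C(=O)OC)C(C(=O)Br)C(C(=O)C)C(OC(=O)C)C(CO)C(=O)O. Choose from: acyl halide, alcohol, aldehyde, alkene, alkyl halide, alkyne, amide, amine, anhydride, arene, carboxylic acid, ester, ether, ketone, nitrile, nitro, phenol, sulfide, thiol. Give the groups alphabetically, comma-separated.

Taking each segment in turn:
  CH(CH=CH2): pendant –CH=CH2: C=C double bond → alkene.
  CH(Cl): halogen on an sp³ carbon → alkyl halide.
  CH(COOCH3): pendant –COOCH3: carbonyl C bonded to C and –OCH3 → ester.
  CH(COBr): pendant –C(=O)X: carbonyl C bonded to C and halogen → acyl halide.
  CH(COCH3): pendant –COCH3: carbonyl C bonded to two carbons → ketone.
  CH(OCOCH3): pendant –OC(=O)CH3: an acyloxy group → ester.
  CH(CH2OH): pendant –CH2OH on an sp³ backbone C → alcohol.
  COOH: –COOH: carbonyl C bonded to –OH and C → carboxylic acid (the –OH is not a separate alcohol).

acyl halide, alcohol, alkene, alkyl halide, carboxylic acid, ester, ketone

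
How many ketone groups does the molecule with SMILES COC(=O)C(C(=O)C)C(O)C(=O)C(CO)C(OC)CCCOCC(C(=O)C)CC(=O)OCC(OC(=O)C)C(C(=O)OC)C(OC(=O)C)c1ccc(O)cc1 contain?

Working along the chain:
  CH3OOC: CH3O–C(=O)–: carbonyl C bonded to C and to –OCH3 → ester (not ketone + ether).
  CH(COCH3): pendant –COCH3: carbonyl C bonded to two carbons → ketone.
  CH(OH): –OH on an sp³ carbon → alcohol (secondary).
  CO: –C(=O)– with carbon on both sides → ketone.
  CH(CH2OH): pendant –CH2OH on an sp³ backbone C → alcohol.
  CH(OCH3): pendant –OCH3: C–O–C with sp³ C, no adjacent C=O → ether.
  CH2OCH2: C–O–C with sp³ carbons on both sides and no adjacent C=O → ether.
  CH(COCH3): pendant –COCH3: carbonyl C bonded to two carbons → ketone.
  CH2COOCH2: –C(=O)–O–C with C on the carbonyl side → ester.
  CH(OCOCH3): pendant –OC(=O)CH3: an acyloxy group → ester.
  CH(COOCH3): pendant –COOCH3: carbonyl C bonded to C and –OCH3 → ester.
  CH(OCOCH3): pendant –OC(=O)CH3: an acyloxy group → ester.
  C6H4OH: –OH attached directly to an aromatic ring → phenol (not alcohol); the ring itself is an arene.
Ketone appears at: CH(COCH3), CO, CH(COCH3) → 3.

3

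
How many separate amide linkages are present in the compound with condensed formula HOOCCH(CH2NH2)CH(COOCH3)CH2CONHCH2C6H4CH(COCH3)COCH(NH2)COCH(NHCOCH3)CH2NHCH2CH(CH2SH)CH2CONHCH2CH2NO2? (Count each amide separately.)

–COOH: carbonyl C bonded to –OH and C → carboxylic acid (the –OH is not a separate alcohol).
pendant –CH2NH2: N on sp³ C, no adjacent C=O → amine.
pendant –COOCH3: carbonyl C bonded to C and –OCH3 → ester.
–C(=O)–N– linkage → amide (the N is not an amine).
para-disubstituted benzene ring → arene.
pendant –COCH3: carbonyl C bonded to two carbons → ketone.
–C(=O)– with carbon on both sides → ketone.
–NH2 on an sp³ carbon with no adjacent C=O → amine.
–C(=O)– with carbon on both sides → ketone.
pendant –NHC(=O)CH3: N bonded to a carbonyl → amide (not amine).
C–N–C with sp³ carbons and no adjacent C=O → amine (secondary).
pendant –CH2SH → thiol.
–C(=O)–N– linkage → amide (the N is not an amine).
–NO2 on carbon → nitro group.
Amide appears at: CH2CONHCH2, CH(NHCOCH3), CH2CONHCH2 → 3.

3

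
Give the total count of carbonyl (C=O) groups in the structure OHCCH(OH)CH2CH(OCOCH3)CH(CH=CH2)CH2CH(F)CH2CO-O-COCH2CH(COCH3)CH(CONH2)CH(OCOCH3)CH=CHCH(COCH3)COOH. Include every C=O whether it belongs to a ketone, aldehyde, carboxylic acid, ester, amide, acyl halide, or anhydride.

9

OHC: aldehyde, 1 C=O (running total 1).
CH(OCOCH3): ester, 1 C=O (running total 2).
CH2CO-O-COCH2: anhydride, 2 C=O (running total 4).
CH(COCH3): ketone, 1 C=O (running total 5).
CH(CONH2): amide, 1 C=O (running total 6).
CH(OCOCH3): ester, 1 C=O (running total 7).
CH(COCH3): ketone, 1 C=O (running total 8).
COOH: carboxylic acid, 1 C=O (running total 9).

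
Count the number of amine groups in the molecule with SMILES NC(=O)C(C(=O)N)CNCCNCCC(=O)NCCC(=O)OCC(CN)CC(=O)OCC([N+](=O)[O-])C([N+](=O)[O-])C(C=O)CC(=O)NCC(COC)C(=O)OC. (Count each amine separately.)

3

–C(=O)NH2: carbonyl C bonded to C and to N → amide (the N is not a separate amine).
pendant –CONH2: carbonyl C bonded to C and N → amide.
C–N–C with sp³ carbons and no adjacent C=O → amine (secondary).
C–N–C with sp³ carbons and no adjacent C=O → amine (secondary).
–C(=O)–N– linkage → amide (the N is not an amine).
–C(=O)–O–C with C on the carbonyl side → ester.
pendant –CH2NH2: N on sp³ C, no adjacent C=O → amine.
–C(=O)–O–C with C on the carbonyl side → ester.
–NO2 on an sp³ carbon → nitro (the N=O is not a carbonyl).
–NO2 on an sp³ carbon → nitro (the N=O is not a carbonyl).
pendant –CHO: carbonyl C bonded to C and H → aldehyde.
–C(=O)–N– linkage → amide (the N is not an amine).
pendant –CH2OCH3: C–O–C linkage → ether.
–C(=O)OCH3: carbonyl C bonded to C and to –OCH3 → ester (not ketone + ether).
Amine appears at: CH2NHCH2, CH2NHCH2, CH(CH2NH2) → 3.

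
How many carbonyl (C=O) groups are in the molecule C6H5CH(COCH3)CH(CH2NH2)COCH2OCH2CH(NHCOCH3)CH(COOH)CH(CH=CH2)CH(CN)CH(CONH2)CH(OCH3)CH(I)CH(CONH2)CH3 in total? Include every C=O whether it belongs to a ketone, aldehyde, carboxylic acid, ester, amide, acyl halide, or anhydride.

CH(COCH3): ketone, 1 C=O (running total 1).
CO: ketone, 1 C=O (running total 2).
CH(NHCOCH3): amide, 1 C=O (running total 3).
CH(COOH): carboxylic acid, 1 C=O (running total 4).
CH(CONH2): amide, 1 C=O (running total 5).
CH(CONH2): amide, 1 C=O (running total 6).

6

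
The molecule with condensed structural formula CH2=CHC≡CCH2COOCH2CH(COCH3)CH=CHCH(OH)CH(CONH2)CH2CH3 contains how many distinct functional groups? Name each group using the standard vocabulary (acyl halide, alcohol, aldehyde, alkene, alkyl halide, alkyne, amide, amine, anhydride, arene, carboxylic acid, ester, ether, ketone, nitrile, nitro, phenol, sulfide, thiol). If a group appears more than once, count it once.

6

Taking each segment in turn:
  CH2=CH: C=C double bond → alkene.
  C≡C: C≡C triple bond → alkyne.
  CH2COOCH2: –C(=O)–O–C with C on the carbonyl side → ester.
  CH(COCH3): pendant –COCH3: carbonyl C bonded to two carbons → ketone.
  CH=CH: C=C double bond → alkene.
  CH(OH): –OH on an sp³ carbon → alcohol (secondary).
  CH(CONH2): pendant –CONH2: carbonyl C bonded to C and N → amide.
Distinct types present: alcohol, alkene, alkyne, amide, ester, ketone.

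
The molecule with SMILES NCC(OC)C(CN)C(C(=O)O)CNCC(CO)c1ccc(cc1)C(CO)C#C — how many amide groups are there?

–NH2 on an sp³ carbon with no adjacent C=O → amine.
pendant –OCH3: C–O–C with sp³ C, no adjacent C=O → ether.
pendant –CH2NH2: N on sp³ C, no adjacent C=O → amine.
pendant –COOH: carbonyl C bonded to C and –OH → carboxylic acid.
C–N–C with sp³ carbons and no adjacent C=O → amine (secondary).
pendant –CH2OH on an sp³ backbone C → alcohol.
para-disubstituted benzene ring → arene.
pendant –CH2OH on an sp³ backbone C → alcohol.
C≡C triple bond → alkyne.
No segment is a amide: H2NCH2 is amine, not amide; CH(CH2NH2) is amine, not amide; CH2NHCH2 is amine, not amide. → 0.

0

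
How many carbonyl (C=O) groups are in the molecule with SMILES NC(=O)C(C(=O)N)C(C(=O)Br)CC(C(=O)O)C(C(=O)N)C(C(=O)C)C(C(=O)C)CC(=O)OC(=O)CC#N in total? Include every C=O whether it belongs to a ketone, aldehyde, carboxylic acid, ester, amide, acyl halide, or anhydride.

H2NCO: amide, 1 C=O (running total 1).
CH(CONH2): amide, 1 C=O (running total 2).
CH(COBr): acyl halide, 1 C=O (running total 3).
CH(COOH): carboxylic acid, 1 C=O (running total 4).
CH(CONH2): amide, 1 C=O (running total 5).
CH(COCH3): ketone, 1 C=O (running total 6).
CH(COCH3): ketone, 1 C=O (running total 7).
CH2CO-O-COCH2: anhydride, 2 C=O (running total 9).

9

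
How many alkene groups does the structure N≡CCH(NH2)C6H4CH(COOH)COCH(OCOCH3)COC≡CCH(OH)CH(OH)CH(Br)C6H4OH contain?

0

Taking each segment in turn:
  N≡C: N≡C–: carbon triple-bonded to nitrogen → nitrile.
  CH(NH2): –NH2 on an sp³ carbon with no adjacent C=O → amine.
  C6H4: para-disubstituted benzene ring → arene.
  CH(COOH): pendant –COOH: carbonyl C bonded to C and –OH → carboxylic acid.
  CO: –C(=O)– with carbon on both sides → ketone.
  CH(OCOCH3): pendant –OC(=O)CH3: an acyloxy group → ester.
  CO: –C(=O)– with carbon on both sides → ketone.
  C≡C: C≡C triple bond → alkyne.
  CH(OH): –OH on an sp³ carbon → alcohol (secondary).
  CH(OH): –OH on an sp³ carbon → alcohol (secondary).
  CH(Br): halogen on an sp³ carbon → alkyl halide.
  C6H4OH: –OH attached directly to an aromatic ring → phenol (not alcohol); the ring itself is an arene.
No segment is a alkene: C6H4 is arene, not alkene; C≡C is alkyne, not alkene; C6H4OH is arene/phenol, not alkene. → 0.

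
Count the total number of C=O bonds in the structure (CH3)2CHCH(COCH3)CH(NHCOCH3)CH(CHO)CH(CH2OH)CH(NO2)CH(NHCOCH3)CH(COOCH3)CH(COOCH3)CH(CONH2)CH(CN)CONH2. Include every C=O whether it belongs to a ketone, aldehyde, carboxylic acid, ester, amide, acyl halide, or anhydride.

8

CH(COCH3): ketone, 1 C=O (running total 1).
CH(NHCOCH3): amide, 1 C=O (running total 2).
CH(CHO): aldehyde, 1 C=O (running total 3).
CH(NHCOCH3): amide, 1 C=O (running total 4).
CH(COOCH3): ester, 1 C=O (running total 5).
CH(COOCH3): ester, 1 C=O (running total 6).
CH(CONH2): amide, 1 C=O (running total 7).
CONH2: amide, 1 C=O (running total 8).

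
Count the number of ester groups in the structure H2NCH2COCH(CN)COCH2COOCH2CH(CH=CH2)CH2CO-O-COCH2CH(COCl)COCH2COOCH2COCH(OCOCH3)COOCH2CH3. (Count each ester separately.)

4

–NH2 on an sp³ carbon with no adjacent C=O → amine.
–C(=O)– with carbon on both sides → ketone.
pendant –C≡N: nitrile.
–C(=O)– with carbon on both sides → ketone.
–C(=O)–O–C with C on the carbonyl side → ester.
pendant –CH=CH2: C=C double bond → alkene.
two acyl groups sharing one oxygen, –C(=O)–O–C(=O)– → anhydride.
pendant –C(=O)X: carbonyl C bonded to C and halogen → acyl halide.
–C(=O)– with carbon on both sides → ketone.
–C(=O)–O–C with C on the carbonyl side → ester.
–C(=O)– with carbon on both sides → ketone.
pendant –OC(=O)CH3: an acyloxy group → ester.
–C(=O)OCH2CH3: carbonyl C bonded to C and to –OEt → ester.
Ester appears at: CH2COOCH2, CH2COOCH2, CH(OCOCH3), COOCH2CH3 → 4.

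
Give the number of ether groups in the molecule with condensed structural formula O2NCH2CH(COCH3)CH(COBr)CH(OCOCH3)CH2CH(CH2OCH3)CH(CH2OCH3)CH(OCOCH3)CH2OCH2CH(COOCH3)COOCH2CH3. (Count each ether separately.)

–NO2 on carbon → nitro group.
pendant –COCH3: carbonyl C bonded to two carbons → ketone.
pendant –C(=O)X: carbonyl C bonded to C and halogen → acyl halide.
pendant –OC(=O)CH3: an acyloxy group → ester.
pendant –CH2OCH3: C–O–C linkage → ether.
pendant –CH2OCH3: C–O–C linkage → ether.
pendant –OC(=O)CH3: an acyloxy group → ester.
C–O–C with sp³ carbons on both sides and no adjacent C=O → ether.
pendant –COOCH3: carbonyl C bonded to C and –OCH3 → ester.
–C(=O)OCH2CH3: carbonyl C bonded to C and to –OEt → ester.
Ether appears at: CH(CH2OCH3), CH(CH2OCH3), CH2OCH2 → 3.

3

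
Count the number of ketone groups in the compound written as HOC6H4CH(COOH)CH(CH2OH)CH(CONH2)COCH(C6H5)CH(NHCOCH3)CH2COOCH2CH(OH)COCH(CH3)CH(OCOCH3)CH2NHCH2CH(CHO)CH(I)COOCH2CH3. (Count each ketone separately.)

Working along the chain:
  HOC6H4: –OH attached directly to an aromatic ring → phenol (not alcohol); the ring itself is an arene.
  CH(COOH): pendant –COOH: carbonyl C bonded to C and –OH → carboxylic acid.
  CH(CH2OH): pendant –CH2OH on an sp³ backbone C → alcohol.
  CH(CONH2): pendant –CONH2: carbonyl C bonded to C and N → amide.
  CO: –C(=O)– with carbon on both sides → ketone.
  CH(C6H5): pendant –C6H5: benzene ring → arene.
  CH(NHCOCH3): pendant –NHC(=O)CH3: N bonded to a carbonyl → amide (not amine).
  CH2COOCH2: –C(=O)–O–C with C on the carbonyl side → ester.
  CH(OH): –OH on an sp³ carbon → alcohol (secondary).
  CO: –C(=O)– with carbon on both sides → ketone.
  CH(OCOCH3): pendant –OC(=O)CH3: an acyloxy group → ester.
  CH2NHCH2: C–N–C with sp³ carbons and no adjacent C=O → amine (secondary).
  CH(CHO): pendant –CHO: carbonyl C bonded to C and H → aldehyde.
  CH(I): halogen on an sp³ carbon → alkyl halide.
  COOCH2CH3: –C(=O)OCH2CH3: carbonyl C bonded to C and to –OEt → ester.
Ketone appears at: CO, CO → 2.

2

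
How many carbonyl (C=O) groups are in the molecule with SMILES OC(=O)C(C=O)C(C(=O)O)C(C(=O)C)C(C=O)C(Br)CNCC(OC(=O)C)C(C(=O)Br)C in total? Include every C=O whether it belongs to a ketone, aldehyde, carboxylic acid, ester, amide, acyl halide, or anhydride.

HOOC: carboxylic acid, 1 C=O (running total 1).
CH(CHO): aldehyde, 1 C=O (running total 2).
CH(COOH): carboxylic acid, 1 C=O (running total 3).
CH(COCH3): ketone, 1 C=O (running total 4).
CH(CHO): aldehyde, 1 C=O (running total 5).
CH(OCOCH3): ester, 1 C=O (running total 6).
CH(COBr): acyl halide, 1 C=O (running total 7).

7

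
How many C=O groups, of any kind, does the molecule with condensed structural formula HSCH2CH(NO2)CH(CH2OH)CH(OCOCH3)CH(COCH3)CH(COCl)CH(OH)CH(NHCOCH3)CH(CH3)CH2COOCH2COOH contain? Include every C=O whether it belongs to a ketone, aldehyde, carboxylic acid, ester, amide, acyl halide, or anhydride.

6

CH(OCOCH3): ester, 1 C=O (running total 1).
CH(COCH3): ketone, 1 C=O (running total 2).
CH(COCl): acyl halide, 1 C=O (running total 3).
CH(NHCOCH3): amide, 1 C=O (running total 4).
CH2COOCH2: ester, 1 C=O (running total 5).
COOH: carboxylic acid, 1 C=O (running total 6).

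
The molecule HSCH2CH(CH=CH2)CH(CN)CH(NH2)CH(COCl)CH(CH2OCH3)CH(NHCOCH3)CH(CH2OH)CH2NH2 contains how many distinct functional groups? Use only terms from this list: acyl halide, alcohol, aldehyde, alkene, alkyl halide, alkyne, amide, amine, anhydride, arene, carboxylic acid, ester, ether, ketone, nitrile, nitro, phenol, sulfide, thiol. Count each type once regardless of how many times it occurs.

Working along the chain:
  HSCH2: –SH on an sp³ carbon → thiol.
  CH(CH=CH2): pendant –CH=CH2: C=C double bond → alkene.
  CH(CN): pendant –C≡N: nitrile.
  CH(NH2): –NH2 on an sp³ carbon with no adjacent C=O → amine.
  CH(COCl): pendant –C(=O)X: carbonyl C bonded to C and halogen → acyl halide.
  CH(CH2OCH3): pendant –CH2OCH3: C–O–C linkage → ether.
  CH(NHCOCH3): pendant –NHC(=O)CH3: N bonded to a carbonyl → amide (not amine).
  CH(CH2OH): pendant –CH2OH on an sp³ backbone C → alcohol.
  CH2NH2: –NH2 on an sp³ carbon with no adjacent C=O → amine.
Distinct types present: acyl halide, alcohol, alkene, amide, amine, ether, nitrile, thiol.

8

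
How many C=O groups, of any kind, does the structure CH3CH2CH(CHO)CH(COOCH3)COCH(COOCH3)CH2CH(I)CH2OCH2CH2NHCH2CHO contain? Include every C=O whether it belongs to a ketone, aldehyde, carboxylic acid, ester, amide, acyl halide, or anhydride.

5

CH(CHO): aldehyde, 1 C=O (running total 1).
CH(COOCH3): ester, 1 C=O (running total 2).
CO: ketone, 1 C=O (running total 3).
CH(COOCH3): ester, 1 C=O (running total 4).
CHO: aldehyde, 1 C=O (running total 5).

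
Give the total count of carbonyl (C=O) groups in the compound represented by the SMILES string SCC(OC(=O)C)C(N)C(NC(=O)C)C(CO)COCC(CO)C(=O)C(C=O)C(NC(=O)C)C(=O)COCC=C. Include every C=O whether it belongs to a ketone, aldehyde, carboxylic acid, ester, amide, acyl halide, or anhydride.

6

CH(OCOCH3): ester, 1 C=O (running total 1).
CH(NHCOCH3): amide, 1 C=O (running total 2).
CO: ketone, 1 C=O (running total 3).
CH(CHO): aldehyde, 1 C=O (running total 4).
CH(NHCOCH3): amide, 1 C=O (running total 5).
CO: ketone, 1 C=O (running total 6).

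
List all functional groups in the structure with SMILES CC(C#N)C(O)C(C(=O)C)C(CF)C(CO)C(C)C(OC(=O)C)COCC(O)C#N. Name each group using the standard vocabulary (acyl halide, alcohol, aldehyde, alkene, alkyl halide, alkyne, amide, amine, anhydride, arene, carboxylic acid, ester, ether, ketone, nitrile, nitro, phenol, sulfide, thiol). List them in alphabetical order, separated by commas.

alcohol, alkyl halide, ester, ether, ketone, nitrile

Working along the chain:
  CH(CN): pendant –C≡N: nitrile.
  CH(OH): –OH on an sp³ carbon → alcohol (secondary).
  CH(COCH3): pendant –COCH3: carbonyl C bonded to two carbons → ketone.
  CH(CH2F): pendant –CH2X: halogen on sp³ carbon → alkyl halide.
  CH(CH2OH): pendant –CH2OH on an sp³ backbone C → alcohol.
  CH(OCOCH3): pendant –OC(=O)CH3: an acyloxy group → ester.
  CH2OCH2: C–O–C with sp³ carbons on both sides and no adjacent C=O → ether.
  CH(OH): –OH on an sp³ carbon → alcohol (secondary).
  CN: –C≡N: carbon triple-bonded to nitrogen → nitrile.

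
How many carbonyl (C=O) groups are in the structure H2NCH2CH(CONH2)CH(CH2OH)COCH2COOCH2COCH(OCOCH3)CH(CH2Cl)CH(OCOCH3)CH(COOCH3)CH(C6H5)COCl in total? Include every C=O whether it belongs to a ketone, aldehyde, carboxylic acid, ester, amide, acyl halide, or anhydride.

8

CH(CONH2): amide, 1 C=O (running total 1).
CO: ketone, 1 C=O (running total 2).
CH2COOCH2: ester, 1 C=O (running total 3).
CO: ketone, 1 C=O (running total 4).
CH(OCOCH3): ester, 1 C=O (running total 5).
CH(OCOCH3): ester, 1 C=O (running total 6).
CH(COOCH3): ester, 1 C=O (running total 7).
COCl: acyl halide, 1 C=O (running total 8).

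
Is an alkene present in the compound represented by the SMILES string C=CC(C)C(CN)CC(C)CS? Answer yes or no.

yes

C=C double bond → alkene.
pendant –CH2NH2: N on sp³ C, no adjacent C=O → amine.
–SH on an sp³ carbon → thiol.
The CH2=CH segment supplies the alkene: C=C double bond → alkene.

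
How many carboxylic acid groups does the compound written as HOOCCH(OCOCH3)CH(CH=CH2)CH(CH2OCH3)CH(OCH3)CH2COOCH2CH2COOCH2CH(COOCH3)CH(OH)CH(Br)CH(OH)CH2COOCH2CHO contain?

1

Working along the chain:
  HOOC: –COOH: carbonyl C bonded to –OH and C → carboxylic acid (the –OH is not a separate alcohol).
  CH(OCOCH3): pendant –OC(=O)CH3: an acyloxy group → ester.
  CH(CH=CH2): pendant –CH=CH2: C=C double bond → alkene.
  CH(CH2OCH3): pendant –CH2OCH3: C–O–C linkage → ether.
  CH(OCH3): pendant –OCH3: C–O–C with sp³ C, no adjacent C=O → ether.
  CH2COOCH2: –C(=O)–O–C with C on the carbonyl side → ester.
  CH2COOCH2: –C(=O)–O–C with C on the carbonyl side → ester.
  CH(COOCH3): pendant –COOCH3: carbonyl C bonded to C and –OCH3 → ester.
  CH(OH): –OH on an sp³ carbon → alcohol (secondary).
  CH(Br): halogen on an sp³ carbon → alkyl halide.
  CH(OH): –OH on an sp³ carbon → alcohol (secondary).
  CH2COOCH2: –C(=O)–O–C with C on the carbonyl side → ester.
  CHO: terminal –CHO: carbonyl C bonded to H and C → aldehyde.
Carboxylic acid appears at: HOOC → 1.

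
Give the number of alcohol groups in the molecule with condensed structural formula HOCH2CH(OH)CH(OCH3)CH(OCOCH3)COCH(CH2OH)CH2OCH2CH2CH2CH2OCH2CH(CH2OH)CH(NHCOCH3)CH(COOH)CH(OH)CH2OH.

6

HO– on an sp³ carbon → alcohol.
–OH on an sp³ carbon → alcohol (secondary).
pendant –OCH3: C–O–C with sp³ C, no adjacent C=O → ether.
pendant –OC(=O)CH3: an acyloxy group → ester.
–C(=O)– with carbon on both sides → ketone.
pendant –CH2OH on an sp³ backbone C → alcohol.
C–O–C with sp³ carbons on both sides and no adjacent C=O → ether.
C–O–C with sp³ carbons on both sides and no adjacent C=O → ether.
pendant –CH2OH on an sp³ backbone C → alcohol.
pendant –NHC(=O)CH3: N bonded to a carbonyl → amide (not amine).
pendant –COOH: carbonyl C bonded to C and –OH → carboxylic acid.
–OH on an sp³ carbon → alcohol (secondary).
–OH on an sp³ carbon → alcohol.
Alcohol appears at: HOCH2, CH(OH), CH(CH2OH), CH(CH2OH), CH(OH), CH2OH → 6.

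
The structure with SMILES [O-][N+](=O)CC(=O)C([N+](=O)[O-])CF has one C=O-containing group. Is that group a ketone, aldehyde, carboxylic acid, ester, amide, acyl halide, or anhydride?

ketone

The carbonyl is in the CO segment: –C(=O)– with carbon on both sides → ketone.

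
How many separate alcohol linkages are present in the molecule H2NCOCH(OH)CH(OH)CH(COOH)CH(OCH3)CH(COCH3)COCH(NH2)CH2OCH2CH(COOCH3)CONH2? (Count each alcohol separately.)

Working along the chain:
  H2NCO: –C(=O)NH2: carbonyl C bonded to C and to N → amide (the N is not a separate amine).
  CH(OH): –OH on an sp³ carbon → alcohol (secondary).
  CH(OH): –OH on an sp³ carbon → alcohol (secondary).
  CH(COOH): pendant –COOH: carbonyl C bonded to C and –OH → carboxylic acid.
  CH(OCH3): pendant –OCH3: C–O–C with sp³ C, no adjacent C=O → ether.
  CH(COCH3): pendant –COCH3: carbonyl C bonded to two carbons → ketone.
  CO: –C(=O)– with carbon on both sides → ketone.
  CH(NH2): –NH2 on an sp³ carbon with no adjacent C=O → amine.
  CH2OCH2: C–O–C with sp³ carbons on both sides and no adjacent C=O → ether.
  CH(COOCH3): pendant –COOCH3: carbonyl C bonded to C and –OCH3 → ester.
  CONH2: –C(=O)NH2: carbonyl C bonded to C and to N → amide (the N is not a separate amine).
Alcohol appears at: CH(OH), CH(OH) → 2.

2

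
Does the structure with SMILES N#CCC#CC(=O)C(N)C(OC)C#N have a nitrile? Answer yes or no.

N≡C–: carbon triple-bonded to nitrogen → nitrile.
C≡C triple bond → alkyne.
–C(=O)– with carbon on both sides → ketone.
–NH2 on an sp³ carbon with no adjacent C=O → amine.
pendant –OCH3: C–O–C with sp³ C, no adjacent C=O → ether.
–C≡N: carbon triple-bonded to nitrogen → nitrile.
The N≡C segment supplies the nitrile: N≡C–: carbon triple-bonded to nitrogen → nitrile.

yes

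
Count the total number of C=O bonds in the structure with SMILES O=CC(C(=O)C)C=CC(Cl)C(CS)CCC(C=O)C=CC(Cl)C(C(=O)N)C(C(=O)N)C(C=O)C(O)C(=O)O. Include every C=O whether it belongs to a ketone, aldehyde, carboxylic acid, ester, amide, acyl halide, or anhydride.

OHC: aldehyde, 1 C=O (running total 1).
CH(COCH3): ketone, 1 C=O (running total 2).
CH(CHO): aldehyde, 1 C=O (running total 3).
CH(CONH2): amide, 1 C=O (running total 4).
CH(CONH2): amide, 1 C=O (running total 5).
CH(CHO): aldehyde, 1 C=O (running total 6).
COOH: carboxylic acid, 1 C=O (running total 7).

7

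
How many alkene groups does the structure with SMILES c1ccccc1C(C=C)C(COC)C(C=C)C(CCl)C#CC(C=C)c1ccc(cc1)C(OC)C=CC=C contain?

5

C6H5– phenyl ring → arene.
pendant –CH=CH2: C=C double bond → alkene.
pendant –CH2OCH3: C–O–C linkage → ether.
pendant –CH=CH2: C=C double bond → alkene.
pendant –CH2X: halogen on sp³ carbon → alkyl halide.
C≡C triple bond → alkyne.
pendant –CH=CH2: C=C double bond → alkene.
para-disubstituted benzene ring → arene.
pendant –OCH3: C–O–C with sp³ C, no adjacent C=O → ether.
C=C double bond → alkene.
C=C double bond → alkene.
Alkene appears at: CH(CH=CH2), CH(CH=CH2), CH(CH=CH2), CH=CH, CH=CH2 → 5.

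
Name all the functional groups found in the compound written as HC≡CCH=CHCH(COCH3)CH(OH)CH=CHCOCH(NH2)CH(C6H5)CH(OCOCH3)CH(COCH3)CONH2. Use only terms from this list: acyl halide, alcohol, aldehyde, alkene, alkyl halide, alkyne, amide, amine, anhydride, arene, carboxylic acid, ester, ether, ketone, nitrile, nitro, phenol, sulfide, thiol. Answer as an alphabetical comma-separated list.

C≡C triple bond → alkyne.
C=C double bond → alkene.
pendant –COCH3: carbonyl C bonded to two carbons → ketone.
–OH on an sp³ carbon → alcohol (secondary).
C=C double bond → alkene.
–C(=O)– with carbon on both sides → ketone.
–NH2 on an sp³ carbon with no adjacent C=O → amine.
pendant –C6H5: benzene ring → arene.
pendant –OC(=O)CH3: an acyloxy group → ester.
pendant –COCH3: carbonyl C bonded to two carbons → ketone.
–C(=O)NH2: carbonyl C bonded to C and to N → amide (the N is not a separate amine).

alcohol, alkene, alkyne, amide, amine, arene, ester, ketone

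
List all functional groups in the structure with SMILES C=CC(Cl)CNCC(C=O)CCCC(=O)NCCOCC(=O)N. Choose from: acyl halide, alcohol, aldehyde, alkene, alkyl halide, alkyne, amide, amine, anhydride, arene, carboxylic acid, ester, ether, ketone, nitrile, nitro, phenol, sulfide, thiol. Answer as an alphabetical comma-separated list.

aldehyde, alkene, alkyl halide, amide, amine, ether

C=C double bond → alkene.
halogen on an sp³ carbon → alkyl halide.
C–N–C with sp³ carbons and no adjacent C=O → amine (secondary).
pendant –CHO: carbonyl C bonded to C and H → aldehyde.
–C(=O)–N– linkage → amide (the N is not an amine).
C–O–C with sp³ carbons on both sides and no adjacent C=O → ether.
–C(=O)NH2: carbonyl C bonded to C and to N → amide (the N is not a separate amine).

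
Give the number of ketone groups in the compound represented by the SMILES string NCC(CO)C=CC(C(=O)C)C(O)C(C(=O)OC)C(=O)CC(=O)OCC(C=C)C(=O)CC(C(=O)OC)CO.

Working along the chain:
  H2NCH2: –NH2 on an sp³ carbon with no adjacent C=O → amine.
  CH(CH2OH): pendant –CH2OH on an sp³ backbone C → alcohol.
  CH=CH: C=C double bond → alkene.
  CH(COCH3): pendant –COCH3: carbonyl C bonded to two carbons → ketone.
  CH(OH): –OH on an sp³ carbon → alcohol (secondary).
  CH(COOCH3): pendant –COOCH3: carbonyl C bonded to C and –OCH3 → ester.
  CO: –C(=O)– with carbon on both sides → ketone.
  CH2COOCH2: –C(=O)–O–C with C on the carbonyl side → ester.
  CH(CH=CH2): pendant –CH=CH2: C=C double bond → alkene.
  CO: –C(=O)– with carbon on both sides → ketone.
  CH(COOCH3): pendant –COOCH3: carbonyl C bonded to C and –OCH3 → ester.
  CH2OH: –OH on an sp³ carbon → alcohol.
Ketone appears at: CH(COCH3), CO, CO → 3.

3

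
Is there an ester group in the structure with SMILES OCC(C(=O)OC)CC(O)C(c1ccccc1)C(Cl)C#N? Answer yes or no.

yes

Taking each segment in turn:
  HOCH2: HO– on an sp³ carbon → alcohol.
  CH(COOCH3): pendant –COOCH3: carbonyl C bonded to C and –OCH3 → ester.
  CH(OH): –OH on an sp³ carbon → alcohol (secondary).
  CH(C6H5): pendant –C6H5: benzene ring → arene.
  CH(Cl): halogen on an sp³ carbon → alkyl halide.
  CN: –C≡N: carbon triple-bonded to nitrogen → nitrile.
The CH(COOCH3) segment supplies the ester: pendant –COOCH3: carbonyl C bonded to C and –OCH3 → ester.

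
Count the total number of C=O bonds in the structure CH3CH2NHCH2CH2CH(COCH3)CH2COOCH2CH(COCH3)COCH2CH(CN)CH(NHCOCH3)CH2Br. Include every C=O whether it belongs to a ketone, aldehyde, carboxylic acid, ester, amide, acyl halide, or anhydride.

CH(COCH3): ketone, 1 C=O (running total 1).
CH2COOCH2: ester, 1 C=O (running total 2).
CH(COCH3): ketone, 1 C=O (running total 3).
CO: ketone, 1 C=O (running total 4).
CH(NHCOCH3): amide, 1 C=O (running total 5).

5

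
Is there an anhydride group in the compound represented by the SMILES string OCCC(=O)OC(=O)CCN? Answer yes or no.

Taking each segment in turn:
  HOCH2: HO– on an sp³ carbon → alcohol.
  CH2CO-O-COCH2: two acyl groups sharing one oxygen, –C(=O)–O–C(=O)– → anhydride.
  CH2NH2: –NH2 on an sp³ carbon with no adjacent C=O → amine.
The CH2CO-O-COCH2 segment supplies the anhydride: two acyl groups sharing one oxygen, –C(=O)–O–C(=O)– → anhydride.

yes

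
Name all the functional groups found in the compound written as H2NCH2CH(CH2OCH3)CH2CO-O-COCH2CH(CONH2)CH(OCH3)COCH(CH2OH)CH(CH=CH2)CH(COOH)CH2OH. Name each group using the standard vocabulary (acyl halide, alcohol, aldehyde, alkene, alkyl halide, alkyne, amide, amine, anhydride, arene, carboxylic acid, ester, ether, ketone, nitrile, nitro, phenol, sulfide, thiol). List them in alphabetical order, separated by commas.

alcohol, alkene, amide, amine, anhydride, carboxylic acid, ether, ketone

–NH2 on an sp³ carbon with no adjacent C=O → amine.
pendant –CH2OCH3: C–O–C linkage → ether.
two acyl groups sharing one oxygen, –C(=O)–O–C(=O)– → anhydride.
pendant –CONH2: carbonyl C bonded to C and N → amide.
pendant –OCH3: C–O–C with sp³ C, no adjacent C=O → ether.
–C(=O)– with carbon on both sides → ketone.
pendant –CH2OH on an sp³ backbone C → alcohol.
pendant –CH=CH2: C=C double bond → alkene.
pendant –COOH: carbonyl C bonded to C and –OH → carboxylic acid.
–OH on an sp³ carbon → alcohol.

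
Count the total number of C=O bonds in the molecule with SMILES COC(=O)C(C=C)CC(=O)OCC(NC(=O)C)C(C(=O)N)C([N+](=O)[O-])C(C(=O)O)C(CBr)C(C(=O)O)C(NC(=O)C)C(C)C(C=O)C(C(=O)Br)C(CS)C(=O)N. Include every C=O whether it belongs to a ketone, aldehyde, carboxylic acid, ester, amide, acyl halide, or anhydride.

10

CH3OOC: ester, 1 C=O (running total 1).
CH2COOCH2: ester, 1 C=O (running total 2).
CH(NHCOCH3): amide, 1 C=O (running total 3).
CH(CONH2): amide, 1 C=O (running total 4).
CH(COOH): carboxylic acid, 1 C=O (running total 5).
CH(COOH): carboxylic acid, 1 C=O (running total 6).
CH(NHCOCH3): amide, 1 C=O (running total 7).
CH(CHO): aldehyde, 1 C=O (running total 8).
CH(COBr): acyl halide, 1 C=O (running total 9).
CONH2: amide, 1 C=O (running total 10).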